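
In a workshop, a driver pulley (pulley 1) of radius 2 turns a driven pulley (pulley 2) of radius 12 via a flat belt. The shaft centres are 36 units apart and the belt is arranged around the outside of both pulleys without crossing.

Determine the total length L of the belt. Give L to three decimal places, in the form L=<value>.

open belt: β = asin((r2−r1)/C) = asin(10/36) = 16.1276°
wrap1 = π − 2β = 147.7448°
wrap2 = π + 2β = 212.2552°
tangent length = C·cosβ = 34.5832
L = r1·wrap1 + r2·wrap2 + 2·C·cosβ = 2·2.5786 + 12·3.7046 + 2·34.5832 = 118.7784

L=118.778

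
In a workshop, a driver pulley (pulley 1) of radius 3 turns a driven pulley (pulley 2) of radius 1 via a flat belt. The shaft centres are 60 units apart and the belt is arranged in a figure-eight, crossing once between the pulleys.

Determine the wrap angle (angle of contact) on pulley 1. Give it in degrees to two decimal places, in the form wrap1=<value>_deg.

wrap1=187.65_deg

crossed belt: β = asin((r1+r2)/C) = asin(4/60) = 3.8226°
wrap1 = wrap2 = π + 2β = 187.6451°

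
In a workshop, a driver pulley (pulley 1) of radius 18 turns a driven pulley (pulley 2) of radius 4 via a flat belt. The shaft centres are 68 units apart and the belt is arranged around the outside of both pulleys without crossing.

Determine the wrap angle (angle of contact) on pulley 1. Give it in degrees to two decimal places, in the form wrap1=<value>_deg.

wrap1=203.76_deg

open belt: β = asin((r2−r1)/C) = asin(-14/68) = -11.8812°
wrap1 = π − 2β = 203.7623°
wrap2 = π + 2β = 156.2377°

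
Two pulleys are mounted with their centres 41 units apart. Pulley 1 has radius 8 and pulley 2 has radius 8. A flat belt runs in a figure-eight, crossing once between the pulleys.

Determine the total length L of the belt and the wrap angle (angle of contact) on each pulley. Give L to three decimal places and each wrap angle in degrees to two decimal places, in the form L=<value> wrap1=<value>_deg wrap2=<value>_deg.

L=138.593 wrap1=225.94_deg wrap2=225.94_deg

crossed belt: β = asin((r1+r2)/C) = asin(16/41) = 22.9697°
wrap1 = wrap2 = π + 2β = 225.9394°
tangent length = C·cosβ = 37.7492
L = (r1+r2)·wrap + 2·C·cosβ = 16·3.9434 + 2·37.7492 = 138.5925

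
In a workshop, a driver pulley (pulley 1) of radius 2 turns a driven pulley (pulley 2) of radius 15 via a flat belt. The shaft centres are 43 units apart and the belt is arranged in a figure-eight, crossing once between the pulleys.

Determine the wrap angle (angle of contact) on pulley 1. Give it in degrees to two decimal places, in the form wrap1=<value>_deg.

crossed belt: β = asin((r1+r2)/C) = asin(17/43) = 23.2877°
wrap1 = wrap2 = π + 2β = 226.5755°

wrap1=226.58_deg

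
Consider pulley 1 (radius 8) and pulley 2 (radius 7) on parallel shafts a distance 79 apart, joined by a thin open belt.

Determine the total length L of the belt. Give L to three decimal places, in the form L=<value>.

L=205.137

open belt: β = asin((r2−r1)/C) = asin(-1/79) = -0.7253°
wrap1 = π − 2β = 181.4506°
wrap2 = π + 2β = 178.5494°
tangent length = C·cosβ = 78.9937
L = r1·wrap1 + r2·wrap2 + 2·C·cosβ = 8·3.1669 + 7·3.1163 + 2·78.9937 = 205.1365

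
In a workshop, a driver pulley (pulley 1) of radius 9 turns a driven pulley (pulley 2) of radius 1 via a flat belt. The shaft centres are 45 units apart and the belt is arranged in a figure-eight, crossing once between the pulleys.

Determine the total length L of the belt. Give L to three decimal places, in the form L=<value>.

L=123.647

crossed belt: β = asin((r1+r2)/C) = asin(10/45) = 12.8396°
wrap1 = wrap2 = π + 2β = 205.6792°
tangent length = C·cosβ = 43.8748
L = (r1+r2)·wrap + 2·C·cosβ = 10·3.5898 + 2·43.8748 = 123.6474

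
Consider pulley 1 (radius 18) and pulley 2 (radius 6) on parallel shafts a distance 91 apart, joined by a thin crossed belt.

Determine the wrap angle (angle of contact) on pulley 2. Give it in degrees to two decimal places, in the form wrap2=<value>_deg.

wrap2=210.58_deg

crossed belt: β = asin((r1+r2)/C) = asin(24/91) = 15.2919°
wrap1 = wrap2 = π + 2β = 210.5837°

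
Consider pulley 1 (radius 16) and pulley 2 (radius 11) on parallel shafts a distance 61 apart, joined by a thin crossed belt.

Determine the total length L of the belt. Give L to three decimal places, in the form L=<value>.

crossed belt: β = asin((r1+r2)/C) = asin(27/61) = 26.2714°
wrap1 = wrap2 = π + 2β = 232.5427°
tangent length = C·cosβ = 54.6992
L = (r1+r2)·wrap + 2·C·cosβ = 27·4.0586 + 2·54.6992 = 218.9815

L=218.982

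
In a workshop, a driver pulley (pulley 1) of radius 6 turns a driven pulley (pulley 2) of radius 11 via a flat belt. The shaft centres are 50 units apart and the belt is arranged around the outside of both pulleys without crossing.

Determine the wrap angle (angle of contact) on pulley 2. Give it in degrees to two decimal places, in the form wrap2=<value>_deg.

open belt: β = asin((r2−r1)/C) = asin(5/50) = 5.7392°
wrap1 = π − 2β = 168.5217°
wrap2 = π + 2β = 191.4783°

wrap2=191.48_deg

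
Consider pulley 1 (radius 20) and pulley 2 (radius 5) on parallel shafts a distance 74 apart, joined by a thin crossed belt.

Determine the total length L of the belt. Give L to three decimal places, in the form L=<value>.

L=235.069

crossed belt: β = asin((r1+r2)/C) = asin(25/74) = 19.7452°
wrap1 = wrap2 = π + 2β = 219.4904°
tangent length = C·cosβ = 69.6491
L = (r1+r2)·wrap + 2·C·cosβ = 25·3.8308 + 2·69.6491 = 235.0690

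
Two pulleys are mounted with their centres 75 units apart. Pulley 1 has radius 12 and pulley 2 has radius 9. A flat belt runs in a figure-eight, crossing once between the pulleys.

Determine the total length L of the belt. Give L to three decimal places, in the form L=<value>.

crossed belt: β = asin((r1+r2)/C) = asin(21/75) = 16.2602°
wrap1 = wrap2 = π + 2β = 212.5204°
tangent length = C·cosβ = 72.0000
L = (r1+r2)·wrap + 2·C·cosβ = 21·3.7092 + 2·72.0000 = 221.8928

L=221.893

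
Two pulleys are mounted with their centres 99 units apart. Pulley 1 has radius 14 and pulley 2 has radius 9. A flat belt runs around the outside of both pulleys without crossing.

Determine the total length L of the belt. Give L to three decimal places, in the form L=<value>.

L=270.509

open belt: β = asin((r2−r1)/C) = asin(-5/99) = -2.8950°
wrap1 = π − 2β = 185.7899°
wrap2 = π + 2β = 174.2101°
tangent length = C·cosβ = 98.8737
L = r1·wrap1 + r2·wrap2 + 2·C·cosβ = 14·3.2426 + 9·3.0405 + 2·98.8737 = 270.5092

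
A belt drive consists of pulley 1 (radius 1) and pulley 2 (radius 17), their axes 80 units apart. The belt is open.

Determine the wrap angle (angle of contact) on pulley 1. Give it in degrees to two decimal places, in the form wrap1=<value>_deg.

wrap1=156.93_deg

open belt: β = asin((r2−r1)/C) = asin(16/80) = 11.5370°
wrap1 = π − 2β = 156.9261°
wrap2 = π + 2β = 203.0739°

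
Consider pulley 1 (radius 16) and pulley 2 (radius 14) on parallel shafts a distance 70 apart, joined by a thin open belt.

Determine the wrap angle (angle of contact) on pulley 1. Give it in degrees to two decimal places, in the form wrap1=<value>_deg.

wrap1=183.27_deg

open belt: β = asin((r2−r1)/C) = asin(-2/70) = -1.6372°
wrap1 = π − 2β = 183.2745°
wrap2 = π + 2β = 176.7255°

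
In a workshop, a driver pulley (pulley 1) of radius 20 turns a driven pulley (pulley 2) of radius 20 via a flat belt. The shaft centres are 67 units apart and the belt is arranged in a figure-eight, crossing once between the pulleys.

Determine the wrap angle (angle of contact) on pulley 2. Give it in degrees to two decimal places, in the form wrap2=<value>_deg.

wrap2=253.31_deg

crossed belt: β = asin((r1+r2)/C) = asin(40/67) = 36.6564°
wrap1 = wrap2 = π + 2β = 253.3128°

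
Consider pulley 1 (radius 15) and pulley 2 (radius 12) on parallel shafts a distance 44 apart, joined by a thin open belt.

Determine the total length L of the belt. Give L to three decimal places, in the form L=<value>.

L=173.028

open belt: β = asin((r2−r1)/C) = asin(-3/44) = -3.9096°
wrap1 = π − 2β = 187.8191°
wrap2 = π + 2β = 172.1809°
tangent length = C·cosβ = 43.8976
L = r1·wrap1 + r2·wrap2 + 2·C·cosβ = 15·3.2781 + 12·3.0051 + 2·43.8976 = 173.0276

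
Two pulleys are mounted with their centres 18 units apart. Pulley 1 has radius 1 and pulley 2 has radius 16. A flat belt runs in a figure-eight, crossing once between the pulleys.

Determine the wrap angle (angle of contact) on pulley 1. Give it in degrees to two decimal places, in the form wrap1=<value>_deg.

crossed belt: β = asin((r1+r2)/C) = asin(17/18) = 70.8119°
wrap1 = wrap2 = π + 2β = 321.6237°

wrap1=321.62_deg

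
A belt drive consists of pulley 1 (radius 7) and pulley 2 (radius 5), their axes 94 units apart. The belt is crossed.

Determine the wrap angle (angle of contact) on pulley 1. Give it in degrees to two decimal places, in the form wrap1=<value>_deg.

crossed belt: β = asin((r1+r2)/C) = asin(12/94) = 7.3344°
wrap1 = wrap2 = π + 2β = 194.6687°

wrap1=194.67_deg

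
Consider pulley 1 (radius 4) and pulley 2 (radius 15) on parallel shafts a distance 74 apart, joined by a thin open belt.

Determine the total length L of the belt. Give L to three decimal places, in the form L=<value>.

L=209.328

open belt: β = asin((r2−r1)/C) = asin(11/74) = 8.5486°
wrap1 = π − 2β = 162.9028°
wrap2 = π + 2β = 197.0972°
tangent length = C·cosβ = 73.1779
L = r1·wrap1 + r2·wrap2 + 2·C·cosβ = 4·2.8432 + 15·3.4400 + 2·73.1779 = 209.3284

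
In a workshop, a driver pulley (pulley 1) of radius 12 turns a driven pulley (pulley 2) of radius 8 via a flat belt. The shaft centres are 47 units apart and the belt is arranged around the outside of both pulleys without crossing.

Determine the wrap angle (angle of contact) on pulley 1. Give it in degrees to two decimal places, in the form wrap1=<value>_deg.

wrap1=189.76_deg

open belt: β = asin((r2−r1)/C) = asin(-4/47) = -4.8821°
wrap1 = π − 2β = 189.7643°
wrap2 = π + 2β = 170.2357°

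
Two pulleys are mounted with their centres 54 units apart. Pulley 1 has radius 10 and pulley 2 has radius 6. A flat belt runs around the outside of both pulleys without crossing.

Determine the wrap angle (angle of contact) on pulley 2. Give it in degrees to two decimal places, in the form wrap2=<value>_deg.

open belt: β = asin((r2−r1)/C) = asin(-4/54) = -4.2480°
wrap1 = π − 2β = 188.4960°
wrap2 = π + 2β = 171.5040°

wrap2=171.50_deg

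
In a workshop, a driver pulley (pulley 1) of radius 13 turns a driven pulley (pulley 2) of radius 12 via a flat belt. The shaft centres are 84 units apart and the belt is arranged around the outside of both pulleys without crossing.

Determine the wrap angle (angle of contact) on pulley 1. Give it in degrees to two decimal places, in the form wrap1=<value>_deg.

open belt: β = asin((r2−r1)/C) = asin(-1/84) = -0.6821°
wrap1 = π − 2β = 181.3642°
wrap2 = π + 2β = 178.6358°

wrap1=181.36_deg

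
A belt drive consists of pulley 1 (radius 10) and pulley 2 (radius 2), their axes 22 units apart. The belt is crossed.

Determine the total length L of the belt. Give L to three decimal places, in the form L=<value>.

L=88.424

crossed belt: β = asin((r1+r2)/C) = asin(12/22) = 33.0557°
wrap1 = wrap2 = π + 2β = 246.1115°
tangent length = C·cosβ = 18.4391
L = (r1+r2)·wrap + 2·C·cosβ = 12·4.2955 + 2·18.4391 = 88.4236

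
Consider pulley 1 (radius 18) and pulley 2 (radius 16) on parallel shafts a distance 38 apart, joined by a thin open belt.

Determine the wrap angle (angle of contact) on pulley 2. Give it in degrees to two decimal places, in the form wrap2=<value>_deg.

open belt: β = asin((r2−r1)/C) = asin(-2/38) = -3.0170°
wrap1 = π − 2β = 186.0339°
wrap2 = π + 2β = 173.9661°

wrap2=173.97_deg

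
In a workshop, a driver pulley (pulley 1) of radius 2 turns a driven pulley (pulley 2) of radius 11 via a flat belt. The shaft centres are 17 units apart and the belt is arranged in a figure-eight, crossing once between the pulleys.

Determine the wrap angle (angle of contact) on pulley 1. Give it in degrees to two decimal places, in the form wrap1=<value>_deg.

wrap1=279.76_deg

crossed belt: β = asin((r1+r2)/C) = asin(13/17) = 49.8808°
wrap1 = wrap2 = π + 2β = 279.7617°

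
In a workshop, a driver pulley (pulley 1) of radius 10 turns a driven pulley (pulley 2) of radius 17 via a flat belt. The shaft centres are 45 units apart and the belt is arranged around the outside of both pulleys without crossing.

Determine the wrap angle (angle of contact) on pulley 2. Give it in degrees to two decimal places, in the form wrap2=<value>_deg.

wrap2=197.90_deg

open belt: β = asin((r2−r1)/C) = asin(7/45) = 8.9490°
wrap1 = π − 2β = 162.1020°
wrap2 = π + 2β = 197.8980°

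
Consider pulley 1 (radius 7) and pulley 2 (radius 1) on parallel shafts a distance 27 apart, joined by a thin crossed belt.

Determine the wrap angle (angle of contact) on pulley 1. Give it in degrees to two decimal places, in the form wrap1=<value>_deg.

crossed belt: β = asin((r1+r2)/C) = asin(8/27) = 17.2353°
wrap1 = wrap2 = π + 2β = 214.4706°

wrap1=214.47_deg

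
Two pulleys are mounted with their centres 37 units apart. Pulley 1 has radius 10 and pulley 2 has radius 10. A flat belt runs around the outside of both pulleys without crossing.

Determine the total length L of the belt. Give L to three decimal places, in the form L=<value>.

L=136.832

open belt: β = asin((r2−r1)/C) = asin(0/37) = 0.0000°
wrap1 = π − 2β = 180.0000°
wrap2 = π + 2β = 180.0000°
tangent length = C·cosβ = 37.0000
L = r1·wrap1 + r2·wrap2 + 2·C·cosβ = 10·3.1416 + 10·3.1416 + 2·37.0000 = 136.8319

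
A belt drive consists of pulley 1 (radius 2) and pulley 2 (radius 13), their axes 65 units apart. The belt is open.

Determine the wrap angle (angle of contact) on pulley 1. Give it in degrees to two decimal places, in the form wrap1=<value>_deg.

open belt: β = asin((r2−r1)/C) = asin(11/65) = 9.7431°
wrap1 = π − 2β = 160.5138°
wrap2 = π + 2β = 199.4862°

wrap1=160.51_deg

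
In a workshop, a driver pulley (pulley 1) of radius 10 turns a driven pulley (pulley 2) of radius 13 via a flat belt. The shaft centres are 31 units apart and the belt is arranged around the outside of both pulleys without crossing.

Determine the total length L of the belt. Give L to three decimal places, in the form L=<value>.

open belt: β = asin((r2−r1)/C) = asin(3/31) = 5.5534°
wrap1 = π − 2β = 168.8931°
wrap2 = π + 2β = 191.1069°
tangent length = C·cosβ = 30.8545
L = r1·wrap1 + r2·wrap2 + 2·C·cosβ = 10·2.9477 + 13·3.3354 + 2·30.8545 = 134.5472

L=134.547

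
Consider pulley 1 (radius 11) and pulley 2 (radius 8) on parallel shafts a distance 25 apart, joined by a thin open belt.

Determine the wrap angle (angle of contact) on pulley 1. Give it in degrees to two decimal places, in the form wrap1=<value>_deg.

open belt: β = asin((r2−r1)/C) = asin(-3/25) = -6.8921°
wrap1 = π − 2β = 193.7842°
wrap2 = π + 2β = 166.2158°

wrap1=193.78_deg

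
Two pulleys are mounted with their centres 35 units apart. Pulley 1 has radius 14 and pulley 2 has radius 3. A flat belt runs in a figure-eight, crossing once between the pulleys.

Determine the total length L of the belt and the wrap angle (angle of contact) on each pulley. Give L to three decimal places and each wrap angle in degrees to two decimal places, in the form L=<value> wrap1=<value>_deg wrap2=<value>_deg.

crossed belt: β = asin((r1+r2)/C) = asin(17/35) = 29.0593°
wrap1 = wrap2 = π + 2β = 238.1186°
tangent length = C·cosβ = 30.5941
L = (r1+r2)·wrap + 2·C·cosβ = 17·4.1560 + 2·30.5941 = 131.8394

L=131.839 wrap1=238.12_deg wrap2=238.12_deg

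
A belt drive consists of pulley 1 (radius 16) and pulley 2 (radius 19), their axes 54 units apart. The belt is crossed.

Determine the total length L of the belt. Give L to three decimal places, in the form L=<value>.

L=241.560

crossed belt: β = asin((r1+r2)/C) = asin(35/54) = 40.4021°
wrap1 = wrap2 = π + 2β = 260.8043°
tangent length = C·cosβ = 41.1218
L = (r1+r2)·wrap + 2·C·cosβ = 35·4.5519 + 2·41.1218 = 241.5598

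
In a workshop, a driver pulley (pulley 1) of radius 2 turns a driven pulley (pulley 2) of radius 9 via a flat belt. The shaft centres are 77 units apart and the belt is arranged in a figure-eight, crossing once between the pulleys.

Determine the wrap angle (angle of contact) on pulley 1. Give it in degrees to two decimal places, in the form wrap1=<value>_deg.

crossed belt: β = asin((r1+r2)/C) = asin(11/77) = 8.2132°
wrap1 = wrap2 = π + 2β = 196.4264°

wrap1=196.43_deg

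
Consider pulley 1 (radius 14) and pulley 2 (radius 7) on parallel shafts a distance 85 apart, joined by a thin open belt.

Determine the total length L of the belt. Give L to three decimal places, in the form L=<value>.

open belt: β = asin((r2−r1)/C) = asin(-7/85) = -4.7238°
wrap1 = π − 2β = 189.4477°
wrap2 = π + 2β = 170.5523°
tangent length = C·cosβ = 84.7113
L = r1·wrap1 + r2·wrap2 + 2·C·cosβ = 14·3.3065 + 7·2.9767 + 2·84.7113 = 236.5502

L=236.550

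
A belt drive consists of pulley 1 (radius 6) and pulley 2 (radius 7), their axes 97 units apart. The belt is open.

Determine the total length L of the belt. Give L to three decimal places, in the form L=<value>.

L=234.851

open belt: β = asin((r2−r1)/C) = asin(1/97) = 0.5907°
wrap1 = π − 2β = 178.8186°
wrap2 = π + 2β = 181.1814°
tangent length = C·cosβ = 96.9948
L = r1·wrap1 + r2·wrap2 + 2·C·cosβ = 6·3.1210 + 7·3.1622 + 2·96.9948 = 234.8510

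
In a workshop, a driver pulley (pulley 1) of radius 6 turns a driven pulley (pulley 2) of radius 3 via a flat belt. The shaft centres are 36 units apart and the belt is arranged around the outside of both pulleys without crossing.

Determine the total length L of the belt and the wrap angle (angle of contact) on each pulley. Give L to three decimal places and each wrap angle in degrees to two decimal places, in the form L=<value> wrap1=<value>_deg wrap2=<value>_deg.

open belt: β = asin((r2−r1)/C) = asin(-3/36) = -4.7802°
wrap1 = π − 2β = 189.5604°
wrap2 = π + 2β = 170.4396°
tangent length = C·cosβ = 35.8748
L = r1·wrap1 + r2·wrap2 + 2·C·cosβ = 6·3.3085 + 3·2.9747 + 2·35.8748 = 100.5245

L=100.524 wrap1=189.56_deg wrap2=170.44_deg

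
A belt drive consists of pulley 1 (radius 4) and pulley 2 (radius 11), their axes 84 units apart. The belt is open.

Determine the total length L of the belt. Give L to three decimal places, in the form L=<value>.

open belt: β = asin((r2−r1)/C) = asin(7/84) = 4.7802°
wrap1 = π − 2β = 170.4396°
wrap2 = π + 2β = 189.5604°
tangent length = C·cosβ = 83.7078
L = r1·wrap1 + r2·wrap2 + 2·C·cosβ = 4·2.9747 + 11·3.3085 + 2·83.7078 = 215.7076

L=215.708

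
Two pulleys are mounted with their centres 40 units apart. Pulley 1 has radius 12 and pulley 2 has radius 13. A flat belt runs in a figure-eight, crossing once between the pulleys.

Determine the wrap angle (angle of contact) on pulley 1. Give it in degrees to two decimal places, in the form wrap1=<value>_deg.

wrap1=257.36_deg

crossed belt: β = asin((r1+r2)/C) = asin(25/40) = 38.6822°
wrap1 = wrap2 = π + 2β = 257.3644°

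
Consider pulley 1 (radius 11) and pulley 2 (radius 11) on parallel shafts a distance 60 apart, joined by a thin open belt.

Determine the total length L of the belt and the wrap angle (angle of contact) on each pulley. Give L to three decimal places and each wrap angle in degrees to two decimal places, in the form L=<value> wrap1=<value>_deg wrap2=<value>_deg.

open belt: β = asin((r2−r1)/C) = asin(0/60) = 0.0000°
wrap1 = π − 2β = 180.0000°
wrap2 = π + 2β = 180.0000°
tangent length = C·cosβ = 60.0000
L = r1·wrap1 + r2·wrap2 + 2·C·cosβ = 11·3.1416 + 11·3.1416 + 2·60.0000 = 189.1150

L=189.115 wrap1=180.00_deg wrap2=180.00_deg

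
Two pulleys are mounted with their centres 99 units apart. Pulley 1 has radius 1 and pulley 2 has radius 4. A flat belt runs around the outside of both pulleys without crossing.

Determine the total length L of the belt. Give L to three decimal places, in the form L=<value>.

open belt: β = asin((r2−r1)/C) = asin(3/99) = 1.7365°
wrap1 = π − 2β = 176.5270°
wrap2 = π + 2β = 183.4730°
tangent length = C·cosβ = 98.9545
L = r1·wrap1 + r2·wrap2 + 2·C·cosβ = 1·3.0810 + 4·3.2022 + 2·98.9545 = 213.7989

L=213.799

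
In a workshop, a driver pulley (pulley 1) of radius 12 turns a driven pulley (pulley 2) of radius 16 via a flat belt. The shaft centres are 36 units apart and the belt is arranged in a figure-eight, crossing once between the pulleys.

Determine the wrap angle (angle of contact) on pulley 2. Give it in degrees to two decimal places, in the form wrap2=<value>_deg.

wrap2=282.12_deg

crossed belt: β = asin((r1+r2)/C) = asin(28/36) = 51.0576°
wrap1 = wrap2 = π + 2β = 282.1151°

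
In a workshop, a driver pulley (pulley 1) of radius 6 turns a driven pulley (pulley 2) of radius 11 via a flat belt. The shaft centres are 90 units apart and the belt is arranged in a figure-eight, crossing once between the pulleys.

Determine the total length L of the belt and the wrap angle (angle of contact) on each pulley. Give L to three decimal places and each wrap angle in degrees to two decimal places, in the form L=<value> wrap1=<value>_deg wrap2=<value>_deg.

crossed belt: β = asin((r1+r2)/C) = asin(17/90) = 10.8879°
wrap1 = wrap2 = π + 2β = 201.7759°
tangent length = C·cosβ = 88.3799
L = (r1+r2)·wrap + 2·C·cosβ = 17·3.5217 + 2·88.3799 = 236.6278

L=236.628 wrap1=201.78_deg wrap2=201.78_deg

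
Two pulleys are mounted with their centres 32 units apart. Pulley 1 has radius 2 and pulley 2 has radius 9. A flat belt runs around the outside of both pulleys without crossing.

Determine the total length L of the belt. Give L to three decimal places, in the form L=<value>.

open belt: β = asin((r2−r1)/C) = asin(7/32) = 12.6356°
wrap1 = π − 2β = 154.7287°
wrap2 = π + 2β = 205.2713°
tangent length = C·cosβ = 31.2250
L = r1·wrap1 + r2·wrap2 + 2·C·cosβ = 2·2.7005 + 9·3.5827 + 2·31.2250 = 100.0950

L=100.095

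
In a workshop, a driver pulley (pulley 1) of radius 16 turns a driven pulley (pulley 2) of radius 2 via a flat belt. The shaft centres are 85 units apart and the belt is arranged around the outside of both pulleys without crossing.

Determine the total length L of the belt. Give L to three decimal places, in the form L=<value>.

open belt: β = asin((r2−r1)/C) = asin(-14/85) = -9.4801°
wrap1 = π − 2β = 198.9603°
wrap2 = π + 2β = 161.0397°
tangent length = C·cosβ = 83.8391
L = r1·wrap1 + r2·wrap2 + 2·C·cosβ = 16·3.4725 + 2·2.8107 + 2·83.8391 = 228.8598

L=228.860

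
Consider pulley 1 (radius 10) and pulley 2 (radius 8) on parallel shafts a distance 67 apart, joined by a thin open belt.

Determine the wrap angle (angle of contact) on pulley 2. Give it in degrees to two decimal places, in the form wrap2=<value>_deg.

wrap2=176.58_deg

open belt: β = asin((r2−r1)/C) = asin(-2/67) = -1.7106°
wrap1 = π − 2β = 183.4212°
wrap2 = π + 2β = 176.5788°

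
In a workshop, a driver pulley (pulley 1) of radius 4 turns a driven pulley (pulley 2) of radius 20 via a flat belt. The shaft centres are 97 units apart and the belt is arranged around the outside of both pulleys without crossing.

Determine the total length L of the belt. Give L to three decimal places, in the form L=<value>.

L=272.043

open belt: β = asin((r2−r1)/C) = asin(16/97) = 9.4942°
wrap1 = π − 2β = 161.0115°
wrap2 = π + 2β = 198.9885°
tangent length = C·cosβ = 95.6713
L = r1·wrap1 + r2·wrap2 + 2·C·cosβ = 4·2.8102 + 20·3.4730 + 2·95.6713 = 272.0434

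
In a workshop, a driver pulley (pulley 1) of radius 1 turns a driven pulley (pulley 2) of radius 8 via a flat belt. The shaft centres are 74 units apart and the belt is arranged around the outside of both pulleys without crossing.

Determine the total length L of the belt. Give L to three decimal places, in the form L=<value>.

L=176.937

open belt: β = asin((r2−r1)/C) = asin(7/74) = 5.4280°
wrap1 = π − 2β = 169.1440°
wrap2 = π + 2β = 190.8560°
tangent length = C·cosβ = 73.6682
L = r1·wrap1 + r2·wrap2 + 2·C·cosβ = 1·2.9521 + 8·3.3311 + 2·73.6682 = 176.9370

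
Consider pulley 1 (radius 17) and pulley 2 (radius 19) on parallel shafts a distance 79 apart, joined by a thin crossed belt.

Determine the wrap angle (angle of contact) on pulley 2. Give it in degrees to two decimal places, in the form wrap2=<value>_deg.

crossed belt: β = asin((r1+r2)/C) = asin(36/79) = 27.1097°
wrap1 = wrap2 = π + 2β = 234.2195°

wrap2=234.22_deg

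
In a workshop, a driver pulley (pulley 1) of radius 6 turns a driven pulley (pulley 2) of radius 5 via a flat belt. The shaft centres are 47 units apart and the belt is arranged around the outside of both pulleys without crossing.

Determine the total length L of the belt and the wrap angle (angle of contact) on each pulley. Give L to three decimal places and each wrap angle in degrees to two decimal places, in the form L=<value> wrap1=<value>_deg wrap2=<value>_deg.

L=128.579 wrap1=182.44_deg wrap2=177.56_deg

open belt: β = asin((r2−r1)/C) = asin(-1/47) = -1.2192°
wrap1 = π − 2β = 182.4383°
wrap2 = π + 2β = 177.5617°
tangent length = C·cosβ = 46.9894
L = r1·wrap1 + r2·wrap2 + 2·C·cosβ = 6·3.1841 + 5·3.0990 + 2·46.9894 = 128.5788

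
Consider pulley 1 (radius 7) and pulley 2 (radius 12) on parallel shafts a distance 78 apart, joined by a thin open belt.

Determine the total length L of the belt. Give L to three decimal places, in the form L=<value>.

L=216.011

open belt: β = asin((r2−r1)/C) = asin(5/78) = 3.6753°
wrap1 = π − 2β = 172.6493°
wrap2 = π + 2β = 187.3507°
tangent length = C·cosβ = 77.8396
L = r1·wrap1 + r2·wrap2 + 2·C·cosβ = 7·3.0133 + 12·3.2699 + 2·77.8396 = 216.0109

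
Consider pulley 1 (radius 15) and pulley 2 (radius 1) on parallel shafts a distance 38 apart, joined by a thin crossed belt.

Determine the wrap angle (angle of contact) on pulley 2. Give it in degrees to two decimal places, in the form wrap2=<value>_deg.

crossed belt: β = asin((r1+r2)/C) = asin(16/38) = 24.9011°
wrap1 = wrap2 = π + 2β = 229.8021°

wrap2=229.80_deg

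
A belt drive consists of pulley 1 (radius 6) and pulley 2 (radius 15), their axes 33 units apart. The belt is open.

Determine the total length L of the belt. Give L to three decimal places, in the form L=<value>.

open belt: β = asin((r2−r1)/C) = asin(9/33) = 15.8266°
wrap1 = π − 2β = 148.3468°
wrap2 = π + 2β = 211.6532°
tangent length = C·cosβ = 31.7490
L = r1·wrap1 + r2·wrap2 + 2·C·cosβ = 6·2.5891 + 15·3.6940 + 2·31.7490 = 134.4436

L=134.444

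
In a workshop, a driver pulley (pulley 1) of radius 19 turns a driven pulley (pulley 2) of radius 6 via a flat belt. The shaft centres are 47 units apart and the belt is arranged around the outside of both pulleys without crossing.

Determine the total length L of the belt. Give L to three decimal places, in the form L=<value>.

open belt: β = asin((r2−r1)/C) = asin(-13/47) = -16.0571°
wrap1 = π − 2β = 212.1143°
wrap2 = π + 2β = 147.8857°
tangent length = C·cosβ = 45.1664
L = r1·wrap1 + r2·wrap2 + 2·C·cosβ = 19·3.7021 + 6·2.5811 + 2·45.1664 = 176.1590

L=176.159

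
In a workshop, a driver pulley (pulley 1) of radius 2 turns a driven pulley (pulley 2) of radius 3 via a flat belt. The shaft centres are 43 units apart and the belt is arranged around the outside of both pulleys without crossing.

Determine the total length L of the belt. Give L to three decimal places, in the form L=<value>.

open belt: β = asin((r2−r1)/C) = asin(1/43) = 1.3326°
wrap1 = π − 2β = 177.3348°
wrap2 = π + 2β = 182.6652°
tangent length = C·cosβ = 42.9884
L = r1·wrap1 + r2·wrap2 + 2·C·cosβ = 2·3.0951 + 3·3.1881 + 2·42.9884 = 101.7312

L=101.731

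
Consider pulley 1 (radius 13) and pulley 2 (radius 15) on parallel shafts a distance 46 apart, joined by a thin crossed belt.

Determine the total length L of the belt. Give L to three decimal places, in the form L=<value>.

L=197.605

crossed belt: β = asin((r1+r2)/C) = asin(28/46) = 37.4952°
wrap1 = wrap2 = π + 2β = 254.9905°
tangent length = C·cosβ = 36.4966
L = (r1+r2)·wrap + 2·C·cosβ = 28·4.4504 + 2·36.4966 = 197.6050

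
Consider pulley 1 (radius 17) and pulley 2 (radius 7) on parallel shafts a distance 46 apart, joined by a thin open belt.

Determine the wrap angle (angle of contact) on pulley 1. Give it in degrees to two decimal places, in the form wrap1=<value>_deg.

open belt: β = asin((r2−r1)/C) = asin(-10/46) = -12.5559°
wrap1 = π − 2β = 205.1117°
wrap2 = π + 2β = 154.8883°

wrap1=205.11_deg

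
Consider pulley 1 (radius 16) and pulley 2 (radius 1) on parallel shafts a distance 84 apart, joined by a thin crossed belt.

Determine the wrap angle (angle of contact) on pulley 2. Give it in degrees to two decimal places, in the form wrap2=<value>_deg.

wrap2=203.35_deg

crossed belt: β = asin((r1+r2)/C) = asin(17/84) = 11.6762°
wrap1 = wrap2 = π + 2β = 203.3525°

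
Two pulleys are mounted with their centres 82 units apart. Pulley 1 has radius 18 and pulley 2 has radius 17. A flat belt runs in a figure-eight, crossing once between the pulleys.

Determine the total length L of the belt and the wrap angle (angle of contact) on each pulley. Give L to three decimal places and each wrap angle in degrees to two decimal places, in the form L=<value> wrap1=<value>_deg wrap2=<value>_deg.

crossed belt: β = asin((r1+r2)/C) = asin(35/82) = 25.2665°
wrap1 = wrap2 = π + 2β = 230.5330°
tangent length = C·cosβ = 74.1552
L = (r1+r2)·wrap + 2·C·cosβ = 35·4.0236 + 2·74.1552 = 289.1351

L=289.135 wrap1=230.53_deg wrap2=230.53_deg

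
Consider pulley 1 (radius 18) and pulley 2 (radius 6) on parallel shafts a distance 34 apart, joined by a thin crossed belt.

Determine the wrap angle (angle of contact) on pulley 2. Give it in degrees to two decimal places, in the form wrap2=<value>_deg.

wrap2=269.80_deg

crossed belt: β = asin((r1+r2)/C) = asin(24/34) = 44.9009°
wrap1 = wrap2 = π + 2β = 269.8017°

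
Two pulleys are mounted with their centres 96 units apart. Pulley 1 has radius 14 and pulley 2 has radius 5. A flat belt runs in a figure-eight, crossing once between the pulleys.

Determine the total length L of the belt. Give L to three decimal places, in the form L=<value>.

L=255.463

crossed belt: β = asin((r1+r2)/C) = asin(19/96) = 11.4152°
wrap1 = wrap2 = π + 2β = 202.8303°
tangent length = C·cosβ = 94.1010
L = (r1+r2)·wrap + 2·C·cosβ = 19·3.5401 + 2·94.1010 = 255.4631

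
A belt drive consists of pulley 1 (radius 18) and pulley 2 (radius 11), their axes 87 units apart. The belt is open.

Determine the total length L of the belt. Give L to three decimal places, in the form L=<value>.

L=265.670

open belt: β = asin((r2−r1)/C) = asin(-7/87) = -4.6150°
wrap1 = π − 2β = 189.2300°
wrap2 = π + 2β = 170.7700°
tangent length = C·cosβ = 86.7179
L = r1·wrap1 + r2·wrap2 + 2·C·cosβ = 18·3.3027 + 11·2.9805 + 2·86.7179 = 265.6697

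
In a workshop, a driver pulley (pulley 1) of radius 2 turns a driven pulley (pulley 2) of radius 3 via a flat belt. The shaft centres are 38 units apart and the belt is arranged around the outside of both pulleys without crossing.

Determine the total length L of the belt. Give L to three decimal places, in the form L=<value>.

L=91.734

open belt: β = asin((r2−r1)/C) = asin(1/38) = 1.5080°
wrap1 = π − 2β = 176.9841°
wrap2 = π + 2β = 183.0159°
tangent length = C·cosβ = 37.9868
L = r1·wrap1 + r2·wrap2 + 2·C·cosβ = 2·3.0890 + 3·3.1942 + 2·37.9868 = 91.7343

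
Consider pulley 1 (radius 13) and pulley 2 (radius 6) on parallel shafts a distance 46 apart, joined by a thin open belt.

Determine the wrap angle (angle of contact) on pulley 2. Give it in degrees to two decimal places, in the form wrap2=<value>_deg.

open belt: β = asin((r2−r1)/C) = asin(-7/46) = -8.7529°
wrap1 = π − 2β = 197.5059°
wrap2 = π + 2β = 162.4941°

wrap2=162.49_deg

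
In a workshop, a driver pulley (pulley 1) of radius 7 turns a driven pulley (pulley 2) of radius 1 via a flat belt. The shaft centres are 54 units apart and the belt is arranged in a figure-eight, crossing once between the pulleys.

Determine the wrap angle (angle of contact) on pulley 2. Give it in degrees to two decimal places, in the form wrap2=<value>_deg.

crossed belt: β = asin((r1+r2)/C) = asin(8/54) = 8.5196°
wrap1 = wrap2 = π + 2β = 197.0392°

wrap2=197.04_deg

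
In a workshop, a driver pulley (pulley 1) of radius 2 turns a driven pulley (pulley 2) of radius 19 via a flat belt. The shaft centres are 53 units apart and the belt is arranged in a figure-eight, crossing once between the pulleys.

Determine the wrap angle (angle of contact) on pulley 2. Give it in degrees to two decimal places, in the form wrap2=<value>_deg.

wrap2=226.68_deg

crossed belt: β = asin((r1+r2)/C) = asin(21/53) = 23.3425°
wrap1 = wrap2 = π + 2β = 226.6850°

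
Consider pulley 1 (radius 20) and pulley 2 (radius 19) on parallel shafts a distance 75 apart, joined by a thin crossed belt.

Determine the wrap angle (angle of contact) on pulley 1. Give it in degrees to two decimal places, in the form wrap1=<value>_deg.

crossed belt: β = asin((r1+r2)/C) = asin(39/75) = 31.3323°
wrap1 = wrap2 = π + 2β = 242.6645°

wrap1=242.66_deg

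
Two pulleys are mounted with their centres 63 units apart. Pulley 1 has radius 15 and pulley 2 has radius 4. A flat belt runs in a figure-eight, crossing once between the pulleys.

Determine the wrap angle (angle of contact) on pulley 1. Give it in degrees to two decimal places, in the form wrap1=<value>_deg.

wrap1=215.11_deg

crossed belt: β = asin((r1+r2)/C) = asin(19/63) = 17.5530°
wrap1 = wrap2 = π + 2β = 215.1059°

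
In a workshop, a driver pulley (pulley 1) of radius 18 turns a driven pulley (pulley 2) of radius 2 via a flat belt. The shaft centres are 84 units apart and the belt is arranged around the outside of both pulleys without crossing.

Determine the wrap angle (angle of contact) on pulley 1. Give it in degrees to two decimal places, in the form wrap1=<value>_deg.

open belt: β = asin((r2−r1)/C) = asin(-16/84) = -10.9806°
wrap1 = π − 2β = 201.9612°
wrap2 = π + 2β = 158.0388°

wrap1=201.96_deg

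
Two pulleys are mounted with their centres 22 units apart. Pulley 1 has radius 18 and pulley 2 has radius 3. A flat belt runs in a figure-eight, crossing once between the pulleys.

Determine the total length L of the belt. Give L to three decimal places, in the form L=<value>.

L=132.350

crossed belt: β = asin((r1+r2)/C) = asin(21/22) = 72.6586°
wrap1 = wrap2 = π + 2β = 325.3171°
tangent length = C·cosβ = 6.5574
L = (r1+r2)·wrap + 2·C·cosβ = 21·5.6779 + 2·6.5574 = 132.3498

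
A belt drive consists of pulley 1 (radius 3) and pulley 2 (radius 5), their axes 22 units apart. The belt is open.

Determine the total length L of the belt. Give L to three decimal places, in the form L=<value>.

open belt: β = asin((r2−r1)/C) = asin(2/22) = 5.2159°
wrap1 = π − 2β = 169.5682°
wrap2 = π + 2β = 190.4318°
tangent length = C·cosβ = 21.9089
L = r1·wrap1 + r2·wrap2 + 2·C·cosβ = 3·2.9595 + 5·3.3237 + 2·21.9089 = 69.3147

L=69.315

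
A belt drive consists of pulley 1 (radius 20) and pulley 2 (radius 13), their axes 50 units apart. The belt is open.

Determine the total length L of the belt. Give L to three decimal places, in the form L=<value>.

L=204.654

open belt: β = asin((r2−r1)/C) = asin(-7/50) = -8.0478°
wrap1 = π − 2β = 196.0957°
wrap2 = π + 2β = 163.9043°
tangent length = C·cosβ = 49.5076
L = r1·wrap1 + r2·wrap2 + 2·C·cosβ = 20·3.4225 + 13·2.8607 + 2·49.5076 = 204.6542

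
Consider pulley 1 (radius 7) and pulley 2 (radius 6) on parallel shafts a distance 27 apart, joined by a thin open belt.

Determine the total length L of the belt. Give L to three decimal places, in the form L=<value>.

L=94.878

open belt: β = asin((r2−r1)/C) = asin(-1/27) = -2.1226°
wrap1 = π − 2β = 184.2451°
wrap2 = π + 2β = 175.7549°
tangent length = C·cosβ = 26.9815
L = r1·wrap1 + r2·wrap2 + 2·C·cosβ = 7·3.2157 + 6·3.0675 + 2·26.9815 = 94.8777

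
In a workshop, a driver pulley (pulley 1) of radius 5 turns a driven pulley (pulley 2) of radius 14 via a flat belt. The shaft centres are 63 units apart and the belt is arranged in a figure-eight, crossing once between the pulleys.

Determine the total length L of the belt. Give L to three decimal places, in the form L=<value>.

L=191.465

crossed belt: β = asin((r1+r2)/C) = asin(19/63) = 17.5530°
wrap1 = wrap2 = π + 2β = 215.1059°
tangent length = C·cosβ = 60.0666
L = (r1+r2)·wrap + 2·C·cosβ = 19·3.7543 + 2·60.0666 = 191.4651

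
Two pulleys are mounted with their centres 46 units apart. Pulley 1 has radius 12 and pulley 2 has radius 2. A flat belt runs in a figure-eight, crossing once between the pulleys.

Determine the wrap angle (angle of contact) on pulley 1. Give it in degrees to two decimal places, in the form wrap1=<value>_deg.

crossed belt: β = asin((r1+r2)/C) = asin(14/46) = 17.7189°
wrap1 = wrap2 = π + 2β = 215.4379°

wrap1=215.44_deg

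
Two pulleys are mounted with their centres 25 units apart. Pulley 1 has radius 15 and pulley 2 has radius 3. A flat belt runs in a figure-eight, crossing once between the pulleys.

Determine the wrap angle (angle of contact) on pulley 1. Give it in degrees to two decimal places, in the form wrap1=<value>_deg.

crossed belt: β = asin((r1+r2)/C) = asin(18/25) = 46.0545°
wrap1 = wrap2 = π + 2β = 272.1090°

wrap1=272.11_deg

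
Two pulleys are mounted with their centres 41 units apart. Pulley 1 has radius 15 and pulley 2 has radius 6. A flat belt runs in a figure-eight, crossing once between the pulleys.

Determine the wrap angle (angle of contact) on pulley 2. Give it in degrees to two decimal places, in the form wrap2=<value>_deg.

wrap2=241.62_deg

crossed belt: β = asin((r1+r2)/C) = asin(21/41) = 30.8102°
wrap1 = wrap2 = π + 2β = 241.6203°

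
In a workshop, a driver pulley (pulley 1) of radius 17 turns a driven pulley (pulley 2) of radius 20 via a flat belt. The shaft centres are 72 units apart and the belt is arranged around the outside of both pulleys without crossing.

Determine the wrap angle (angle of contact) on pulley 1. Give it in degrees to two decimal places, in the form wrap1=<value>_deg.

open belt: β = asin((r2−r1)/C) = asin(3/72) = 2.3880°
wrap1 = π − 2β = 175.2240°
wrap2 = π + 2β = 184.7760°

wrap1=175.22_deg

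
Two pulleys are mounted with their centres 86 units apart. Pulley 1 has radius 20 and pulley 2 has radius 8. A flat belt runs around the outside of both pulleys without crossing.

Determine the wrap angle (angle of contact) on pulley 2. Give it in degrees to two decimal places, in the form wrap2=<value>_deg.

open belt: β = asin((r2−r1)/C) = asin(-12/86) = -8.0209°
wrap1 = π − 2β = 196.0419°
wrap2 = π + 2β = 163.9581°

wrap2=163.96_deg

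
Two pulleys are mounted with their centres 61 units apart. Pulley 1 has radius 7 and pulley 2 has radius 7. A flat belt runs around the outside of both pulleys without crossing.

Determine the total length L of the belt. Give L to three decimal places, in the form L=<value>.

L=165.982

open belt: β = asin((r2−r1)/C) = asin(0/61) = 0.0000°
wrap1 = π − 2β = 180.0000°
wrap2 = π + 2β = 180.0000°
tangent length = C·cosβ = 61.0000
L = r1·wrap1 + r2·wrap2 + 2·C·cosβ = 7·3.1416 + 7·3.1416 + 2·61.0000 = 165.9823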